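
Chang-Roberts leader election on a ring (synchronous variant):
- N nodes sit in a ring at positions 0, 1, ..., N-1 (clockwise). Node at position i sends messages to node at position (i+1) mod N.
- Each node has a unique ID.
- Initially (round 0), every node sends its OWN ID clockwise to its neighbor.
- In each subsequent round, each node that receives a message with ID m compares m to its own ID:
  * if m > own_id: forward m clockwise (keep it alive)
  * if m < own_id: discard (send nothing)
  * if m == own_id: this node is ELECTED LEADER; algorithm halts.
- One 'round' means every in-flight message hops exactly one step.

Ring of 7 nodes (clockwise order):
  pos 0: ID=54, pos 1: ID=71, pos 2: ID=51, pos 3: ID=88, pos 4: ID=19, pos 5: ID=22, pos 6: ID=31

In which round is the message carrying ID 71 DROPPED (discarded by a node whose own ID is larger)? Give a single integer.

Round 1: pos1(id71) recv 54: drop; pos2(id51) recv 71: fwd; pos3(id88) recv 51: drop; pos4(id19) recv 88: fwd; pos5(id22) recv 19: drop; pos6(id31) recv 22: drop; pos0(id54) recv 31: drop
Round 2: pos3(id88) recv 71: drop; pos5(id22) recv 88: fwd
Round 3: pos6(id31) recv 88: fwd
Round 4: pos0(id54) recv 88: fwd
Round 5: pos1(id71) recv 88: fwd
Round 6: pos2(id51) recv 88: fwd
Round 7: pos3(id88) recv 88: ELECTED
Message ID 71 originates at pos 1; dropped at pos 3 in round 2

Answer: 2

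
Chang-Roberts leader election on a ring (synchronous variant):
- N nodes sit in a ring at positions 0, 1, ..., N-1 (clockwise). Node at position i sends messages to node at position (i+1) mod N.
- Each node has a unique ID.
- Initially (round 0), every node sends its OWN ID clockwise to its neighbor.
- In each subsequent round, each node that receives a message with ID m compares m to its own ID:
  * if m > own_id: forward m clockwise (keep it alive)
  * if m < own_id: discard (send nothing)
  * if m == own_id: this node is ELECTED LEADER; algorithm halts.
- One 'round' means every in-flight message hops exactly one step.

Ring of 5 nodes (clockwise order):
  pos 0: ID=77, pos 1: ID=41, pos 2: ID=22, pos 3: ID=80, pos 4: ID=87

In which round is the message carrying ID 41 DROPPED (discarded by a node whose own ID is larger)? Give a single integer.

Round 1: pos1(id41) recv 77: fwd; pos2(id22) recv 41: fwd; pos3(id80) recv 22: drop; pos4(id87) recv 80: drop; pos0(id77) recv 87: fwd
Round 2: pos2(id22) recv 77: fwd; pos3(id80) recv 41: drop; pos1(id41) recv 87: fwd
Round 3: pos3(id80) recv 77: drop; pos2(id22) recv 87: fwd
Round 4: pos3(id80) recv 87: fwd
Round 5: pos4(id87) recv 87: ELECTED
Message ID 41 originates at pos 1; dropped at pos 3 in round 2

Answer: 2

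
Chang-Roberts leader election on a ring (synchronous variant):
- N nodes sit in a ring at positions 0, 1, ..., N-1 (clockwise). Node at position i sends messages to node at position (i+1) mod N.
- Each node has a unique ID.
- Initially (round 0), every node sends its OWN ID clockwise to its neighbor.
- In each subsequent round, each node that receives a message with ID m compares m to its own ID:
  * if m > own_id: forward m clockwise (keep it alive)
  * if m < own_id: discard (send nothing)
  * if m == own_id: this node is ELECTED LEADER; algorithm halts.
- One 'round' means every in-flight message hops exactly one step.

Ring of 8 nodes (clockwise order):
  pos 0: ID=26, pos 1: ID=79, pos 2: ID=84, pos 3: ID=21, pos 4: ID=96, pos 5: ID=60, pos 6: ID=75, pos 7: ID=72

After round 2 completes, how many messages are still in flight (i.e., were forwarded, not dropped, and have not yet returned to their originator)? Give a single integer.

Answer: 2

Derivation:
Round 1: pos1(id79) recv 26: drop; pos2(id84) recv 79: drop; pos3(id21) recv 84: fwd; pos4(id96) recv 21: drop; pos5(id60) recv 96: fwd; pos6(id75) recv 60: drop; pos7(id72) recv 75: fwd; pos0(id26) recv 72: fwd
Round 2: pos4(id96) recv 84: drop; pos6(id75) recv 96: fwd; pos0(id26) recv 75: fwd; pos1(id79) recv 72: drop
After round 2: 2 messages still in flight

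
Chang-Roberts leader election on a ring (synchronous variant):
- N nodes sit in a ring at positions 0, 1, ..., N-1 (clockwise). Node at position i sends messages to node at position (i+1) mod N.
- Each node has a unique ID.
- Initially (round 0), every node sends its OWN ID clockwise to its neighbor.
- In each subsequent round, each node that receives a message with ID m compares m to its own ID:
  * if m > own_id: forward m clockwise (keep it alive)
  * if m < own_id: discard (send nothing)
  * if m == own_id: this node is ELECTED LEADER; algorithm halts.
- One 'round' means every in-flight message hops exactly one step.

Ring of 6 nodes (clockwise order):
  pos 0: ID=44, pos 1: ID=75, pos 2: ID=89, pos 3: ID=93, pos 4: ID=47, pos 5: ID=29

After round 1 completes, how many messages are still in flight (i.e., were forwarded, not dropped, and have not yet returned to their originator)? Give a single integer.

Round 1: pos1(id75) recv 44: drop; pos2(id89) recv 75: drop; pos3(id93) recv 89: drop; pos4(id47) recv 93: fwd; pos5(id29) recv 47: fwd; pos0(id44) recv 29: drop
After round 1: 2 messages still in flight

Answer: 2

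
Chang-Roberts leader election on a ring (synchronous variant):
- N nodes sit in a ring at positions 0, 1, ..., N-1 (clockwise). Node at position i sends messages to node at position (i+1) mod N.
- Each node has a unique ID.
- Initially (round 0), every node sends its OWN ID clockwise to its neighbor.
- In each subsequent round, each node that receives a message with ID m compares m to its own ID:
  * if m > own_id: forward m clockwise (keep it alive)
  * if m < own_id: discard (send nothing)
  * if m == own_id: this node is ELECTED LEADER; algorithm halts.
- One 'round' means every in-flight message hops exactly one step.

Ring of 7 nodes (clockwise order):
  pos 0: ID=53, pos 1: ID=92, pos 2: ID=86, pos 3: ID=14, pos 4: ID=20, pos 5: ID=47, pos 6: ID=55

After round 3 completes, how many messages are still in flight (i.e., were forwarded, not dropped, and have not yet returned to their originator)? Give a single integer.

Answer: 2

Derivation:
Round 1: pos1(id92) recv 53: drop; pos2(id86) recv 92: fwd; pos3(id14) recv 86: fwd; pos4(id20) recv 14: drop; pos5(id47) recv 20: drop; pos6(id55) recv 47: drop; pos0(id53) recv 55: fwd
Round 2: pos3(id14) recv 92: fwd; pos4(id20) recv 86: fwd; pos1(id92) recv 55: drop
Round 3: pos4(id20) recv 92: fwd; pos5(id47) recv 86: fwd
After round 3: 2 messages still in flight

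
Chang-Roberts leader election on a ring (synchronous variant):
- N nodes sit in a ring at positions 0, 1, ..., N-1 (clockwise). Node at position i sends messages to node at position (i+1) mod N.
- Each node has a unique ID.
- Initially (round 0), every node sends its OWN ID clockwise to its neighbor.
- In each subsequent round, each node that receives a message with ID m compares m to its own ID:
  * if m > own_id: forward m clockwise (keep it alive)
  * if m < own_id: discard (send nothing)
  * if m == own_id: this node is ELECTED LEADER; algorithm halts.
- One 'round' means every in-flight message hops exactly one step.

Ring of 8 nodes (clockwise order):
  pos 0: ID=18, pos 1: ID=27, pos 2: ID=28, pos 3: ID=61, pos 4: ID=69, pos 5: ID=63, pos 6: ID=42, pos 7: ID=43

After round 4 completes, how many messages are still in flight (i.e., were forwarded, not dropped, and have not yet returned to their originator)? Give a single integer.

Round 1: pos1(id27) recv 18: drop; pos2(id28) recv 27: drop; pos3(id61) recv 28: drop; pos4(id69) recv 61: drop; pos5(id63) recv 69: fwd; pos6(id42) recv 63: fwd; pos7(id43) recv 42: drop; pos0(id18) recv 43: fwd
Round 2: pos6(id42) recv 69: fwd; pos7(id43) recv 63: fwd; pos1(id27) recv 43: fwd
Round 3: pos7(id43) recv 69: fwd; pos0(id18) recv 63: fwd; pos2(id28) recv 43: fwd
Round 4: pos0(id18) recv 69: fwd; pos1(id27) recv 63: fwd; pos3(id61) recv 43: drop
After round 4: 2 messages still in flight

Answer: 2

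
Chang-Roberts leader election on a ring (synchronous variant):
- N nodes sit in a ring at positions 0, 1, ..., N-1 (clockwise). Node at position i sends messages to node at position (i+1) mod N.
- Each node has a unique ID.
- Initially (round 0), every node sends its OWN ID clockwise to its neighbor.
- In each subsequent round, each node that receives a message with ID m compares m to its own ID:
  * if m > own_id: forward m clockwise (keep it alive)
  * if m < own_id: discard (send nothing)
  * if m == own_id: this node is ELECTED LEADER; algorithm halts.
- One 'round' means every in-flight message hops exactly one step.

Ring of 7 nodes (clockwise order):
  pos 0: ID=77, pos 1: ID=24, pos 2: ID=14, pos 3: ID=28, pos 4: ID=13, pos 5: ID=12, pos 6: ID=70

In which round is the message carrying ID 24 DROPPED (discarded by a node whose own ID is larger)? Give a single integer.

Round 1: pos1(id24) recv 77: fwd; pos2(id14) recv 24: fwd; pos3(id28) recv 14: drop; pos4(id13) recv 28: fwd; pos5(id12) recv 13: fwd; pos6(id70) recv 12: drop; pos0(id77) recv 70: drop
Round 2: pos2(id14) recv 77: fwd; pos3(id28) recv 24: drop; pos5(id12) recv 28: fwd; pos6(id70) recv 13: drop
Round 3: pos3(id28) recv 77: fwd; pos6(id70) recv 28: drop
Round 4: pos4(id13) recv 77: fwd
Round 5: pos5(id12) recv 77: fwd
Round 6: pos6(id70) recv 77: fwd
Round 7: pos0(id77) recv 77: ELECTED
Message ID 24 originates at pos 1; dropped at pos 3 in round 2

Answer: 2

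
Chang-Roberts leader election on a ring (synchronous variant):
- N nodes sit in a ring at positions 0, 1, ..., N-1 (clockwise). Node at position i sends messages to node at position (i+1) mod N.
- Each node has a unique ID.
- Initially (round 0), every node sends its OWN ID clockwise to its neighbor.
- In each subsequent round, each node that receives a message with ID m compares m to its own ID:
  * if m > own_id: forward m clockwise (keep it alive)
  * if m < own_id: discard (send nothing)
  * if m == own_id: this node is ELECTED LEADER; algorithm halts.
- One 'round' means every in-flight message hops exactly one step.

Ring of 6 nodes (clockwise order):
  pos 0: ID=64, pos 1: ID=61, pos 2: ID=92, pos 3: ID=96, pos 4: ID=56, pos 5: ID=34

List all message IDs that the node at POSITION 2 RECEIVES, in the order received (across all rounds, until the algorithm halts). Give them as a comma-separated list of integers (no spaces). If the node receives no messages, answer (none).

Round 1: pos1(id61) recv 64: fwd; pos2(id92) recv 61: drop; pos3(id96) recv 92: drop; pos4(id56) recv 96: fwd; pos5(id34) recv 56: fwd; pos0(id64) recv 34: drop
Round 2: pos2(id92) recv 64: drop; pos5(id34) recv 96: fwd; pos0(id64) recv 56: drop
Round 3: pos0(id64) recv 96: fwd
Round 4: pos1(id61) recv 96: fwd
Round 5: pos2(id92) recv 96: fwd
Round 6: pos3(id96) recv 96: ELECTED

Answer: 61,64,96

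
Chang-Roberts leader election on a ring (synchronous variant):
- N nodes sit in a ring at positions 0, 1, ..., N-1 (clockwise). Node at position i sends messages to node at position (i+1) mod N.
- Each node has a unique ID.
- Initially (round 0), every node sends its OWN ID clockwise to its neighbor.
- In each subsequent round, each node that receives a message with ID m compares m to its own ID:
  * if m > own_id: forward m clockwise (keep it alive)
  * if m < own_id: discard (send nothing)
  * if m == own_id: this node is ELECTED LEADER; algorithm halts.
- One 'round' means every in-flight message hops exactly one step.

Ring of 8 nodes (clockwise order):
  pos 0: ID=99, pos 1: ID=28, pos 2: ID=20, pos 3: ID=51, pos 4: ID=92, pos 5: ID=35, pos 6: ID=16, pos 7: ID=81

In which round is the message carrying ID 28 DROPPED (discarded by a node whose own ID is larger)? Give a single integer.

Answer: 2

Derivation:
Round 1: pos1(id28) recv 99: fwd; pos2(id20) recv 28: fwd; pos3(id51) recv 20: drop; pos4(id92) recv 51: drop; pos5(id35) recv 92: fwd; pos6(id16) recv 35: fwd; pos7(id81) recv 16: drop; pos0(id99) recv 81: drop
Round 2: pos2(id20) recv 99: fwd; pos3(id51) recv 28: drop; pos6(id16) recv 92: fwd; pos7(id81) recv 35: drop
Round 3: pos3(id51) recv 99: fwd; pos7(id81) recv 92: fwd
Round 4: pos4(id92) recv 99: fwd; pos0(id99) recv 92: drop
Round 5: pos5(id35) recv 99: fwd
Round 6: pos6(id16) recv 99: fwd
Round 7: pos7(id81) recv 99: fwd
Round 8: pos0(id99) recv 99: ELECTED
Message ID 28 originates at pos 1; dropped at pos 3 in round 2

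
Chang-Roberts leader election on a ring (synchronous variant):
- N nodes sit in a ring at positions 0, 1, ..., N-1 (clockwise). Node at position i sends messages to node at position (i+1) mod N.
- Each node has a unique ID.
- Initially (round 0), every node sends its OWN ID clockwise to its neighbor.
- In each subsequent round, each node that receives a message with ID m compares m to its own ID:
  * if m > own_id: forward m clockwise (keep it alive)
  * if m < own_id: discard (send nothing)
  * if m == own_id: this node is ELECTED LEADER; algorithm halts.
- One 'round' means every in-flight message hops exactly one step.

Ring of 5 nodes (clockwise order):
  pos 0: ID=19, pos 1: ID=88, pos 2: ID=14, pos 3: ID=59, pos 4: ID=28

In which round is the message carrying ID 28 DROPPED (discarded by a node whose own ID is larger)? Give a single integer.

Answer: 2

Derivation:
Round 1: pos1(id88) recv 19: drop; pos2(id14) recv 88: fwd; pos3(id59) recv 14: drop; pos4(id28) recv 59: fwd; pos0(id19) recv 28: fwd
Round 2: pos3(id59) recv 88: fwd; pos0(id19) recv 59: fwd; pos1(id88) recv 28: drop
Round 3: pos4(id28) recv 88: fwd; pos1(id88) recv 59: drop
Round 4: pos0(id19) recv 88: fwd
Round 5: pos1(id88) recv 88: ELECTED
Message ID 28 originates at pos 4; dropped at pos 1 in round 2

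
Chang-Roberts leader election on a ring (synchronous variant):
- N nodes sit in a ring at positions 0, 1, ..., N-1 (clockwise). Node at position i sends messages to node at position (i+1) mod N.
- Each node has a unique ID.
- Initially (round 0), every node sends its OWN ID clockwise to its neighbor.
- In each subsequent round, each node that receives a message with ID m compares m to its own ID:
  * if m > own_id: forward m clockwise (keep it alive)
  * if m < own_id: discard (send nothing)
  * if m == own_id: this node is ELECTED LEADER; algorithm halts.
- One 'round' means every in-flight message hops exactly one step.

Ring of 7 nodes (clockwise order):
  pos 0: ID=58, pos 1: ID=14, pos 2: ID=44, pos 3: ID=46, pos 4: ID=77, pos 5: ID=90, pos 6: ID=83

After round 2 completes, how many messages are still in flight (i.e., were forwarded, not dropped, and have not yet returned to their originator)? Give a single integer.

Round 1: pos1(id14) recv 58: fwd; pos2(id44) recv 14: drop; pos3(id46) recv 44: drop; pos4(id77) recv 46: drop; pos5(id90) recv 77: drop; pos6(id83) recv 90: fwd; pos0(id58) recv 83: fwd
Round 2: pos2(id44) recv 58: fwd; pos0(id58) recv 90: fwd; pos1(id14) recv 83: fwd
After round 2: 3 messages still in flight

Answer: 3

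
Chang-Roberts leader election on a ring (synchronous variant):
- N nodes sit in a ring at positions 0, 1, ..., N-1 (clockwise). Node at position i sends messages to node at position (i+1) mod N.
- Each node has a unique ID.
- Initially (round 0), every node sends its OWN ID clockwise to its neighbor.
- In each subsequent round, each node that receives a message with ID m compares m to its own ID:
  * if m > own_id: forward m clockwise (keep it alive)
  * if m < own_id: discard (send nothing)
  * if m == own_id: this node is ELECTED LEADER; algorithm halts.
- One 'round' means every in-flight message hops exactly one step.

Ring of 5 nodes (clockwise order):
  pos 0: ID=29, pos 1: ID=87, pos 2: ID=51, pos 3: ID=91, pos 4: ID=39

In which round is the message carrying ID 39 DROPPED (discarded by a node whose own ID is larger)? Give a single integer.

Round 1: pos1(id87) recv 29: drop; pos2(id51) recv 87: fwd; pos3(id91) recv 51: drop; pos4(id39) recv 91: fwd; pos0(id29) recv 39: fwd
Round 2: pos3(id91) recv 87: drop; pos0(id29) recv 91: fwd; pos1(id87) recv 39: drop
Round 3: pos1(id87) recv 91: fwd
Round 4: pos2(id51) recv 91: fwd
Round 5: pos3(id91) recv 91: ELECTED
Message ID 39 originates at pos 4; dropped at pos 1 in round 2

Answer: 2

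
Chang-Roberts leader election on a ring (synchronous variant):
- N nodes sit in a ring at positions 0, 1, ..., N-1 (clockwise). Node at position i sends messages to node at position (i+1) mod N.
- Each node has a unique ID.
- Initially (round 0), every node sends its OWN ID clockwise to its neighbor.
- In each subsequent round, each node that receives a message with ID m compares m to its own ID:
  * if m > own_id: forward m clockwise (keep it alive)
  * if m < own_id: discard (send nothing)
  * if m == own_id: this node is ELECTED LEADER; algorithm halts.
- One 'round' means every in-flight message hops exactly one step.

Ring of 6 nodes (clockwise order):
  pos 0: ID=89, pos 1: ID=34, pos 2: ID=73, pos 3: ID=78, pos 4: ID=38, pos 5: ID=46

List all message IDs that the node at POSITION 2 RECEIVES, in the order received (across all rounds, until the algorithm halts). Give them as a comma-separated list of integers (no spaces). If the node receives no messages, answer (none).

Round 1: pos1(id34) recv 89: fwd; pos2(id73) recv 34: drop; pos3(id78) recv 73: drop; pos4(id38) recv 78: fwd; pos5(id46) recv 38: drop; pos0(id89) recv 46: drop
Round 2: pos2(id73) recv 89: fwd; pos5(id46) recv 78: fwd
Round 3: pos3(id78) recv 89: fwd; pos0(id89) recv 78: drop
Round 4: pos4(id38) recv 89: fwd
Round 5: pos5(id46) recv 89: fwd
Round 6: pos0(id89) recv 89: ELECTED

Answer: 34,89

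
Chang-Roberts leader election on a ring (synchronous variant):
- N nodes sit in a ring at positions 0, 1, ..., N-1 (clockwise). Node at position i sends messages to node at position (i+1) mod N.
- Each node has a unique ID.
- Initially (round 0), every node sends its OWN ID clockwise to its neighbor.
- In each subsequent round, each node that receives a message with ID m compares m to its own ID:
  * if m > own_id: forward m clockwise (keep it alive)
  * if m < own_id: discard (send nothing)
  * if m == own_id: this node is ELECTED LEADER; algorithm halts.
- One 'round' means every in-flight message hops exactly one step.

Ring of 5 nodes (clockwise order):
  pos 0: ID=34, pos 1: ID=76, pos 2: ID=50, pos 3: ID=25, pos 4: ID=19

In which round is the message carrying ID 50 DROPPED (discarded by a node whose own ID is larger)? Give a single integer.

Answer: 4

Derivation:
Round 1: pos1(id76) recv 34: drop; pos2(id50) recv 76: fwd; pos3(id25) recv 50: fwd; pos4(id19) recv 25: fwd; pos0(id34) recv 19: drop
Round 2: pos3(id25) recv 76: fwd; pos4(id19) recv 50: fwd; pos0(id34) recv 25: drop
Round 3: pos4(id19) recv 76: fwd; pos0(id34) recv 50: fwd
Round 4: pos0(id34) recv 76: fwd; pos1(id76) recv 50: drop
Round 5: pos1(id76) recv 76: ELECTED
Message ID 50 originates at pos 2; dropped at pos 1 in round 4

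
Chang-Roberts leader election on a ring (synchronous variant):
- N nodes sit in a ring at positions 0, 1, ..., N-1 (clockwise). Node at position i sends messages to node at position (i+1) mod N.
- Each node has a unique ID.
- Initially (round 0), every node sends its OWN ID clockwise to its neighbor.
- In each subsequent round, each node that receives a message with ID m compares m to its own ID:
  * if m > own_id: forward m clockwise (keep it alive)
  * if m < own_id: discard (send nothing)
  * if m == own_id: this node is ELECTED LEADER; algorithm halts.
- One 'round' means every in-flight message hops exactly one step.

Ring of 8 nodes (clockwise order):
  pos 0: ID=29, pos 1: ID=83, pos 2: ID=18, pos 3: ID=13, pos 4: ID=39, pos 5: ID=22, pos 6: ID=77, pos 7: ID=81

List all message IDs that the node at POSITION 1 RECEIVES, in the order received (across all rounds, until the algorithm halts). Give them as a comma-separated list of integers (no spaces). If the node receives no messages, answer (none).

Answer: 29,81,83

Derivation:
Round 1: pos1(id83) recv 29: drop; pos2(id18) recv 83: fwd; pos3(id13) recv 18: fwd; pos4(id39) recv 13: drop; pos5(id22) recv 39: fwd; pos6(id77) recv 22: drop; pos7(id81) recv 77: drop; pos0(id29) recv 81: fwd
Round 2: pos3(id13) recv 83: fwd; pos4(id39) recv 18: drop; pos6(id77) recv 39: drop; pos1(id83) recv 81: drop
Round 3: pos4(id39) recv 83: fwd
Round 4: pos5(id22) recv 83: fwd
Round 5: pos6(id77) recv 83: fwd
Round 6: pos7(id81) recv 83: fwd
Round 7: pos0(id29) recv 83: fwd
Round 8: pos1(id83) recv 83: ELECTED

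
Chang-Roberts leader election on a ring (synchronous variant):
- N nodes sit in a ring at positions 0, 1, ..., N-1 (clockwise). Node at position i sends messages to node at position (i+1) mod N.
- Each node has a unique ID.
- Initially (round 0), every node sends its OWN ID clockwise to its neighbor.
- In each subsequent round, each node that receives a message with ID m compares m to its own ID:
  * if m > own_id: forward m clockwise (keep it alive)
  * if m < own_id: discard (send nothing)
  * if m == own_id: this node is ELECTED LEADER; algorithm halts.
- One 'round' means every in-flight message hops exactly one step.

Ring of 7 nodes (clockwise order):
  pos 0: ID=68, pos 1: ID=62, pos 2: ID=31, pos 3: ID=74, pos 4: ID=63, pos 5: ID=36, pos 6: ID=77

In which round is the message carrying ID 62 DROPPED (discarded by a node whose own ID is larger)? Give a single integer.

Answer: 2

Derivation:
Round 1: pos1(id62) recv 68: fwd; pos2(id31) recv 62: fwd; pos3(id74) recv 31: drop; pos4(id63) recv 74: fwd; pos5(id36) recv 63: fwd; pos6(id77) recv 36: drop; pos0(id68) recv 77: fwd
Round 2: pos2(id31) recv 68: fwd; pos3(id74) recv 62: drop; pos5(id36) recv 74: fwd; pos6(id77) recv 63: drop; pos1(id62) recv 77: fwd
Round 3: pos3(id74) recv 68: drop; pos6(id77) recv 74: drop; pos2(id31) recv 77: fwd
Round 4: pos3(id74) recv 77: fwd
Round 5: pos4(id63) recv 77: fwd
Round 6: pos5(id36) recv 77: fwd
Round 7: pos6(id77) recv 77: ELECTED
Message ID 62 originates at pos 1; dropped at pos 3 in round 2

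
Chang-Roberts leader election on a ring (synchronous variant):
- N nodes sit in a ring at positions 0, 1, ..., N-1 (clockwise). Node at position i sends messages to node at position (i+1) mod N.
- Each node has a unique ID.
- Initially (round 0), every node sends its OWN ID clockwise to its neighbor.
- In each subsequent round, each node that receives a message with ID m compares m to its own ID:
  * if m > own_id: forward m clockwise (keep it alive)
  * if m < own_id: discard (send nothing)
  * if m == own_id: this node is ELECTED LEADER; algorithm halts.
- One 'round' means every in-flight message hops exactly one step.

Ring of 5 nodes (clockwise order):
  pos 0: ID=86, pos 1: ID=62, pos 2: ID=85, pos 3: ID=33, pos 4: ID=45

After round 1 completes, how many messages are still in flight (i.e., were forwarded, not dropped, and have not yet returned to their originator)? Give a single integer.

Answer: 2

Derivation:
Round 1: pos1(id62) recv 86: fwd; pos2(id85) recv 62: drop; pos3(id33) recv 85: fwd; pos4(id45) recv 33: drop; pos0(id86) recv 45: drop
After round 1: 2 messages still in flight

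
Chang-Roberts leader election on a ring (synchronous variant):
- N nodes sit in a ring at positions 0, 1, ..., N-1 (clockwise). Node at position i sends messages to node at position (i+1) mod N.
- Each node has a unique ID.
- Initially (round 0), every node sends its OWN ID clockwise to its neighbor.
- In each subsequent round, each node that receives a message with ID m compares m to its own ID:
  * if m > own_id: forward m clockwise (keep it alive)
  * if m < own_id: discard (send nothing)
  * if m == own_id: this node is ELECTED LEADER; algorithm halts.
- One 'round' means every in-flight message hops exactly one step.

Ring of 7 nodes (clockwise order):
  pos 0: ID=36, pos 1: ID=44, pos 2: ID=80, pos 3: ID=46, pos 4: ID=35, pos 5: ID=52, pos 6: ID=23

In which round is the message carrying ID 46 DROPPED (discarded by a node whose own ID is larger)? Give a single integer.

Answer: 2

Derivation:
Round 1: pos1(id44) recv 36: drop; pos2(id80) recv 44: drop; pos3(id46) recv 80: fwd; pos4(id35) recv 46: fwd; pos5(id52) recv 35: drop; pos6(id23) recv 52: fwd; pos0(id36) recv 23: drop
Round 2: pos4(id35) recv 80: fwd; pos5(id52) recv 46: drop; pos0(id36) recv 52: fwd
Round 3: pos5(id52) recv 80: fwd; pos1(id44) recv 52: fwd
Round 4: pos6(id23) recv 80: fwd; pos2(id80) recv 52: drop
Round 5: pos0(id36) recv 80: fwd
Round 6: pos1(id44) recv 80: fwd
Round 7: pos2(id80) recv 80: ELECTED
Message ID 46 originates at pos 3; dropped at pos 5 in round 2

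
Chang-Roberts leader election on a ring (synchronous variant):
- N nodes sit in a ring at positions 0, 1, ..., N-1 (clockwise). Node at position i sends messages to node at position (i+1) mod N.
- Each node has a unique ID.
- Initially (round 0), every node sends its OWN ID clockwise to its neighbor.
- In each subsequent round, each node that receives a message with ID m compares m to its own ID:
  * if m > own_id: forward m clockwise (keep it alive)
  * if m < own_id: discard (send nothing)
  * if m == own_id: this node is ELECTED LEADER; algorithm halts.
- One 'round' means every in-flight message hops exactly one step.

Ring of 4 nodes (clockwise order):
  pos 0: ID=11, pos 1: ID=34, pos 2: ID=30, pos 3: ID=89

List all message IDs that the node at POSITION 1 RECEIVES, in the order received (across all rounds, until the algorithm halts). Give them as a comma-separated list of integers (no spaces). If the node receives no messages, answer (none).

Answer: 11,89

Derivation:
Round 1: pos1(id34) recv 11: drop; pos2(id30) recv 34: fwd; pos3(id89) recv 30: drop; pos0(id11) recv 89: fwd
Round 2: pos3(id89) recv 34: drop; pos1(id34) recv 89: fwd
Round 3: pos2(id30) recv 89: fwd
Round 4: pos3(id89) recv 89: ELECTED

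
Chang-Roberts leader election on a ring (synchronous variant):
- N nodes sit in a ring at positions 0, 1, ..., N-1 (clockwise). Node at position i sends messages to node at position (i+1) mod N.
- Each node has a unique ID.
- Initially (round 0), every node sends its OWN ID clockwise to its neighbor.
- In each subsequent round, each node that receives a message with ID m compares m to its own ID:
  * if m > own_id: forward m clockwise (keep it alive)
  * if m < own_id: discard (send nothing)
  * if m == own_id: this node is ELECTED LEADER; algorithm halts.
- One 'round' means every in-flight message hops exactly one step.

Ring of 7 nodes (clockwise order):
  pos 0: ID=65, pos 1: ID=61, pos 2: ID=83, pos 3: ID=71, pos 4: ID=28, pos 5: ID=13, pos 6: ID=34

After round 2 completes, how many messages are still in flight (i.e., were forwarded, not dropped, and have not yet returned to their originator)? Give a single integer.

Round 1: pos1(id61) recv 65: fwd; pos2(id83) recv 61: drop; pos3(id71) recv 83: fwd; pos4(id28) recv 71: fwd; pos5(id13) recv 28: fwd; pos6(id34) recv 13: drop; pos0(id65) recv 34: drop
Round 2: pos2(id83) recv 65: drop; pos4(id28) recv 83: fwd; pos5(id13) recv 71: fwd; pos6(id34) recv 28: drop
After round 2: 2 messages still in flight

Answer: 2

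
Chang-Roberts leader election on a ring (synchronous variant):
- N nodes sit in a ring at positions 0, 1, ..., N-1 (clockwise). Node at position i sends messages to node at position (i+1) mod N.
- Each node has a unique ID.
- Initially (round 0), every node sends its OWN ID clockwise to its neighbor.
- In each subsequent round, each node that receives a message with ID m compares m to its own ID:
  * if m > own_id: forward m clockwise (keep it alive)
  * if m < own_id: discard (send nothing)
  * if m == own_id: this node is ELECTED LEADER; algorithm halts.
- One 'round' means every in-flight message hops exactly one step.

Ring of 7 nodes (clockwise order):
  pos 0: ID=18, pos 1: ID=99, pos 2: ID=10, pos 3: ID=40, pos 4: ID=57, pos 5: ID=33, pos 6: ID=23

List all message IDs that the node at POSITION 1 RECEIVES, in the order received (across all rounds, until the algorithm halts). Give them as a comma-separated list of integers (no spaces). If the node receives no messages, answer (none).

Answer: 18,23,33,57,99

Derivation:
Round 1: pos1(id99) recv 18: drop; pos2(id10) recv 99: fwd; pos3(id40) recv 10: drop; pos4(id57) recv 40: drop; pos5(id33) recv 57: fwd; pos6(id23) recv 33: fwd; pos0(id18) recv 23: fwd
Round 2: pos3(id40) recv 99: fwd; pos6(id23) recv 57: fwd; pos0(id18) recv 33: fwd; pos1(id99) recv 23: drop
Round 3: pos4(id57) recv 99: fwd; pos0(id18) recv 57: fwd; pos1(id99) recv 33: drop
Round 4: pos5(id33) recv 99: fwd; pos1(id99) recv 57: drop
Round 5: pos6(id23) recv 99: fwd
Round 6: pos0(id18) recv 99: fwd
Round 7: pos1(id99) recv 99: ELECTED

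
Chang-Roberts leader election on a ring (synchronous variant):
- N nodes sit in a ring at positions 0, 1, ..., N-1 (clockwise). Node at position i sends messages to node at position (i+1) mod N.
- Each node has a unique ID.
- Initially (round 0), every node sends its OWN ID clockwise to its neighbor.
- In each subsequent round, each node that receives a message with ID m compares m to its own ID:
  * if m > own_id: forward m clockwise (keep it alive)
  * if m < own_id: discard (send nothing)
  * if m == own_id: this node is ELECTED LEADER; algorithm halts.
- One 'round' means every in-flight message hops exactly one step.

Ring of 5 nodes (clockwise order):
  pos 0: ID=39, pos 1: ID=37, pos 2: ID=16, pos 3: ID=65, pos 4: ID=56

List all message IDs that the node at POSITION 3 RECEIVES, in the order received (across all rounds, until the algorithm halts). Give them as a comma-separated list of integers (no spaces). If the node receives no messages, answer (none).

Answer: 16,37,39,56,65

Derivation:
Round 1: pos1(id37) recv 39: fwd; pos2(id16) recv 37: fwd; pos3(id65) recv 16: drop; pos4(id56) recv 65: fwd; pos0(id39) recv 56: fwd
Round 2: pos2(id16) recv 39: fwd; pos3(id65) recv 37: drop; pos0(id39) recv 65: fwd; pos1(id37) recv 56: fwd
Round 3: pos3(id65) recv 39: drop; pos1(id37) recv 65: fwd; pos2(id16) recv 56: fwd
Round 4: pos2(id16) recv 65: fwd; pos3(id65) recv 56: drop
Round 5: pos3(id65) recv 65: ELECTED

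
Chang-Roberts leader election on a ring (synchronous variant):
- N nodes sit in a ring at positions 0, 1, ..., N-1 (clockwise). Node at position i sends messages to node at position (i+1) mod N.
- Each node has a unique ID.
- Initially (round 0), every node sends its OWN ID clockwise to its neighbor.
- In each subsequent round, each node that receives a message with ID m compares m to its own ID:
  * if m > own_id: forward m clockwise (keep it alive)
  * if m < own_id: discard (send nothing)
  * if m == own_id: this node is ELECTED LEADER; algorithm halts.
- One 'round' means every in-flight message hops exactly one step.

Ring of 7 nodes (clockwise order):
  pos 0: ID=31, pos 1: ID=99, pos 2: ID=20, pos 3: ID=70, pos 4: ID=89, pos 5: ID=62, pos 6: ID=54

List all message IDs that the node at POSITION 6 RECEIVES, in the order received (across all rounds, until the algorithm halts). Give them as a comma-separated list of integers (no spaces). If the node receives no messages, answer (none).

Round 1: pos1(id99) recv 31: drop; pos2(id20) recv 99: fwd; pos3(id70) recv 20: drop; pos4(id89) recv 70: drop; pos5(id62) recv 89: fwd; pos6(id54) recv 62: fwd; pos0(id31) recv 54: fwd
Round 2: pos3(id70) recv 99: fwd; pos6(id54) recv 89: fwd; pos0(id31) recv 62: fwd; pos1(id99) recv 54: drop
Round 3: pos4(id89) recv 99: fwd; pos0(id31) recv 89: fwd; pos1(id99) recv 62: drop
Round 4: pos5(id62) recv 99: fwd; pos1(id99) recv 89: drop
Round 5: pos6(id54) recv 99: fwd
Round 6: pos0(id31) recv 99: fwd
Round 7: pos1(id99) recv 99: ELECTED

Answer: 62,89,99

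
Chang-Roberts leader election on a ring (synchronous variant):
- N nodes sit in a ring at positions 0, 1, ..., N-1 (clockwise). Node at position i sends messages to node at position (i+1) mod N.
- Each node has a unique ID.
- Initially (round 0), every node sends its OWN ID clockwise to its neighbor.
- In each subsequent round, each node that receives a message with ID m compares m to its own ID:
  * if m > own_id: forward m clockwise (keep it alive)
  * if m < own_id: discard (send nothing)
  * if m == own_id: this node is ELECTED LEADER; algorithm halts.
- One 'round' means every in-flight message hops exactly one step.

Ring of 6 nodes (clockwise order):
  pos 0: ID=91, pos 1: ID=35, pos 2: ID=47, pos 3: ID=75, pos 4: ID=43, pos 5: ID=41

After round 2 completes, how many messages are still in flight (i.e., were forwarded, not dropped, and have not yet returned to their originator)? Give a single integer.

Round 1: pos1(id35) recv 91: fwd; pos2(id47) recv 35: drop; pos3(id75) recv 47: drop; pos4(id43) recv 75: fwd; pos5(id41) recv 43: fwd; pos0(id91) recv 41: drop
Round 2: pos2(id47) recv 91: fwd; pos5(id41) recv 75: fwd; pos0(id91) recv 43: drop
After round 2: 2 messages still in flight

Answer: 2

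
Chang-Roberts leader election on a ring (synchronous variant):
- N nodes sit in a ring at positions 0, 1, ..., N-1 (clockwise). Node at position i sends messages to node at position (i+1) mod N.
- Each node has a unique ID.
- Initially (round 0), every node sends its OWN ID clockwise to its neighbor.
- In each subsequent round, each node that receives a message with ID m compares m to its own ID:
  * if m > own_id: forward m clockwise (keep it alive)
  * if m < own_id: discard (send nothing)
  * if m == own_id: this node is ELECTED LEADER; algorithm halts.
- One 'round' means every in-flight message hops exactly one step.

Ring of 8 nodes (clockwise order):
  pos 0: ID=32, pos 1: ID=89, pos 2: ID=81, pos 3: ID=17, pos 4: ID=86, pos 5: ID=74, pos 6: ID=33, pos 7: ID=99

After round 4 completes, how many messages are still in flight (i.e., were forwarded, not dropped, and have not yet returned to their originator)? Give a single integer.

Answer: 2

Derivation:
Round 1: pos1(id89) recv 32: drop; pos2(id81) recv 89: fwd; pos3(id17) recv 81: fwd; pos4(id86) recv 17: drop; pos5(id74) recv 86: fwd; pos6(id33) recv 74: fwd; pos7(id99) recv 33: drop; pos0(id32) recv 99: fwd
Round 2: pos3(id17) recv 89: fwd; pos4(id86) recv 81: drop; pos6(id33) recv 86: fwd; pos7(id99) recv 74: drop; pos1(id89) recv 99: fwd
Round 3: pos4(id86) recv 89: fwd; pos7(id99) recv 86: drop; pos2(id81) recv 99: fwd
Round 4: pos5(id74) recv 89: fwd; pos3(id17) recv 99: fwd
After round 4: 2 messages still in flight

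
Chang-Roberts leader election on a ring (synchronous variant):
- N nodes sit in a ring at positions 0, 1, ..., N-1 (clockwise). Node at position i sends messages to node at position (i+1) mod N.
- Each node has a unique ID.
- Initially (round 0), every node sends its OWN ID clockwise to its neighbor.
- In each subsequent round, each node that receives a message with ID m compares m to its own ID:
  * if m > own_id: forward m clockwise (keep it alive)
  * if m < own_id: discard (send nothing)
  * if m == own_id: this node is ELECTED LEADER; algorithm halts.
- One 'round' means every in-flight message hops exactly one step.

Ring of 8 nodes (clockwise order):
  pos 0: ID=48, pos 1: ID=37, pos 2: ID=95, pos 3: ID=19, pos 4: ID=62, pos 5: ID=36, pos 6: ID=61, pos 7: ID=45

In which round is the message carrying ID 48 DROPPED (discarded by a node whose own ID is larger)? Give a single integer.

Round 1: pos1(id37) recv 48: fwd; pos2(id95) recv 37: drop; pos3(id19) recv 95: fwd; pos4(id62) recv 19: drop; pos5(id36) recv 62: fwd; pos6(id61) recv 36: drop; pos7(id45) recv 61: fwd; pos0(id48) recv 45: drop
Round 2: pos2(id95) recv 48: drop; pos4(id62) recv 95: fwd; pos6(id61) recv 62: fwd; pos0(id48) recv 61: fwd
Round 3: pos5(id36) recv 95: fwd; pos7(id45) recv 62: fwd; pos1(id37) recv 61: fwd
Round 4: pos6(id61) recv 95: fwd; pos0(id48) recv 62: fwd; pos2(id95) recv 61: drop
Round 5: pos7(id45) recv 95: fwd; pos1(id37) recv 62: fwd
Round 6: pos0(id48) recv 95: fwd; pos2(id95) recv 62: drop
Round 7: pos1(id37) recv 95: fwd
Round 8: pos2(id95) recv 95: ELECTED
Message ID 48 originates at pos 0; dropped at pos 2 in round 2

Answer: 2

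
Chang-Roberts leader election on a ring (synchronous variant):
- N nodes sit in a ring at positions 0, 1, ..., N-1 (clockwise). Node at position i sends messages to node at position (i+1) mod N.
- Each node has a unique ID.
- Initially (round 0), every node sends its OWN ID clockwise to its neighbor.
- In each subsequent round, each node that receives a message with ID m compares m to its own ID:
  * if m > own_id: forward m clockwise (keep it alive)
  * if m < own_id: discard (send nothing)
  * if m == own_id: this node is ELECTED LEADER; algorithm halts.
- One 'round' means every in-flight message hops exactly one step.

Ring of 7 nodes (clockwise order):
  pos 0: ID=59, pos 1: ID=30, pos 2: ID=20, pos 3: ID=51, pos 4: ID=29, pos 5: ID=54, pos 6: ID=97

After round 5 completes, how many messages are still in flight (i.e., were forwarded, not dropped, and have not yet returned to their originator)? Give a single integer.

Answer: 2

Derivation:
Round 1: pos1(id30) recv 59: fwd; pos2(id20) recv 30: fwd; pos3(id51) recv 20: drop; pos4(id29) recv 51: fwd; pos5(id54) recv 29: drop; pos6(id97) recv 54: drop; pos0(id59) recv 97: fwd
Round 2: pos2(id20) recv 59: fwd; pos3(id51) recv 30: drop; pos5(id54) recv 51: drop; pos1(id30) recv 97: fwd
Round 3: pos3(id51) recv 59: fwd; pos2(id20) recv 97: fwd
Round 4: pos4(id29) recv 59: fwd; pos3(id51) recv 97: fwd
Round 5: pos5(id54) recv 59: fwd; pos4(id29) recv 97: fwd
After round 5: 2 messages still in flight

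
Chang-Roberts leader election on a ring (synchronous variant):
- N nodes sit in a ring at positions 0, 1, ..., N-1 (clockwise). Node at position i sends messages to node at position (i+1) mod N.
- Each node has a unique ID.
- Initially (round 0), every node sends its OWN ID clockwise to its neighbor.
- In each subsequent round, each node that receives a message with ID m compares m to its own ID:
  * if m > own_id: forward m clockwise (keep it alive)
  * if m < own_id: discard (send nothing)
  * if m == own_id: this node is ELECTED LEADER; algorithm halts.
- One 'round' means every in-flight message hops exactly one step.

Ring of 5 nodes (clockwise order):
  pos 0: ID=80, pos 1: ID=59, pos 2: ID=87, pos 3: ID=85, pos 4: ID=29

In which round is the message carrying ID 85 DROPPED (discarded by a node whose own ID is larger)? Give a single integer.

Answer: 4

Derivation:
Round 1: pos1(id59) recv 80: fwd; pos2(id87) recv 59: drop; pos3(id85) recv 87: fwd; pos4(id29) recv 85: fwd; pos0(id80) recv 29: drop
Round 2: pos2(id87) recv 80: drop; pos4(id29) recv 87: fwd; pos0(id80) recv 85: fwd
Round 3: pos0(id80) recv 87: fwd; pos1(id59) recv 85: fwd
Round 4: pos1(id59) recv 87: fwd; pos2(id87) recv 85: drop
Round 5: pos2(id87) recv 87: ELECTED
Message ID 85 originates at pos 3; dropped at pos 2 in round 4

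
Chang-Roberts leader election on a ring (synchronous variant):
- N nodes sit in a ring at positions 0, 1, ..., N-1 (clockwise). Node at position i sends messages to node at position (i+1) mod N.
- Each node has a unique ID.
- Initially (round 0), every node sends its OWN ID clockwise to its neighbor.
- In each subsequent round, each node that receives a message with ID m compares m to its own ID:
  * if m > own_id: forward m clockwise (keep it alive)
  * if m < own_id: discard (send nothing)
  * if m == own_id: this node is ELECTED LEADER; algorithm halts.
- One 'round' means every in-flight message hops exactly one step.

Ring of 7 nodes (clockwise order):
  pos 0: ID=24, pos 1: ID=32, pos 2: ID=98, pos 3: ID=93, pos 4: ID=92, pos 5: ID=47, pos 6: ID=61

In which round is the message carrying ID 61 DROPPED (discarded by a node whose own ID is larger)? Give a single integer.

Answer: 3

Derivation:
Round 1: pos1(id32) recv 24: drop; pos2(id98) recv 32: drop; pos3(id93) recv 98: fwd; pos4(id92) recv 93: fwd; pos5(id47) recv 92: fwd; pos6(id61) recv 47: drop; pos0(id24) recv 61: fwd
Round 2: pos4(id92) recv 98: fwd; pos5(id47) recv 93: fwd; pos6(id61) recv 92: fwd; pos1(id32) recv 61: fwd
Round 3: pos5(id47) recv 98: fwd; pos6(id61) recv 93: fwd; pos0(id24) recv 92: fwd; pos2(id98) recv 61: drop
Round 4: pos6(id61) recv 98: fwd; pos0(id24) recv 93: fwd; pos1(id32) recv 92: fwd
Round 5: pos0(id24) recv 98: fwd; pos1(id32) recv 93: fwd; pos2(id98) recv 92: drop
Round 6: pos1(id32) recv 98: fwd; pos2(id98) recv 93: drop
Round 7: pos2(id98) recv 98: ELECTED
Message ID 61 originates at pos 6; dropped at pos 2 in round 3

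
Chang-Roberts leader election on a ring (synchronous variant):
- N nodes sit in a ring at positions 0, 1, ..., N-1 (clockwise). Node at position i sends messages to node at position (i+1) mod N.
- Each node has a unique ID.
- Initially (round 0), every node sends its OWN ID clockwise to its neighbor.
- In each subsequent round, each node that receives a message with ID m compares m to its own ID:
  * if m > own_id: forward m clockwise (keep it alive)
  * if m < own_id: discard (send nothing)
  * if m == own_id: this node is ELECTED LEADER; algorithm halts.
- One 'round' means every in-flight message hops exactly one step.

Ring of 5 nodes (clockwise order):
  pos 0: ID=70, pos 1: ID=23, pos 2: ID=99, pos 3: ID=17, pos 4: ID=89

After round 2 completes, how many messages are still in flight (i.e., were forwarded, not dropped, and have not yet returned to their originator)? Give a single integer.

Round 1: pos1(id23) recv 70: fwd; pos2(id99) recv 23: drop; pos3(id17) recv 99: fwd; pos4(id89) recv 17: drop; pos0(id70) recv 89: fwd
Round 2: pos2(id99) recv 70: drop; pos4(id89) recv 99: fwd; pos1(id23) recv 89: fwd
After round 2: 2 messages still in flight

Answer: 2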